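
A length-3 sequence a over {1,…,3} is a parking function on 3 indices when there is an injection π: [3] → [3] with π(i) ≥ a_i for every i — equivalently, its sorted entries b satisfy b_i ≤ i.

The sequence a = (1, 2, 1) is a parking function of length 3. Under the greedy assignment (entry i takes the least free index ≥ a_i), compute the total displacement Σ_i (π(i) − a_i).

2

Σπ = 6 ({1..3} each once); Σa = 1+2+1 = 4; disp = 6−4 = 2.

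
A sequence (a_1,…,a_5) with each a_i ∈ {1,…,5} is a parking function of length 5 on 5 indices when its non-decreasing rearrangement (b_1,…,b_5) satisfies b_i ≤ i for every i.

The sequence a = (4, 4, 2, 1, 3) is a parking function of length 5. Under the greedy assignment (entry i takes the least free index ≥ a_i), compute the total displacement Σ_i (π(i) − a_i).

1

Σπ = 5·6/2 = 15 (π permutes [5]); Σa = 4+4+2+1+3 = 14; disp = 15−14 = 1.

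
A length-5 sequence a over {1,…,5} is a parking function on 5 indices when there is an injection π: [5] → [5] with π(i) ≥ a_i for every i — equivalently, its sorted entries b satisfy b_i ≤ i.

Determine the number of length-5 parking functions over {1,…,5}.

Count = (5+1−5)·(5+1)^{5−1} = 1 · 1296 = 1296 (Pollak)
E.g. (3,2,3,2,1) → sorted (1,2,2,3,3): b_i ≤ i ∀i, a PF.

1296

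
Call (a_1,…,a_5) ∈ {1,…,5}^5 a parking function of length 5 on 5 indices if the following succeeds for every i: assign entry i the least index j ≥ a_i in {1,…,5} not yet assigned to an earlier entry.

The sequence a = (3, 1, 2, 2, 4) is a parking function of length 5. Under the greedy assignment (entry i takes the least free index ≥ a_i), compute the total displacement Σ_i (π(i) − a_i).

Σπ(i) = 1+…+5 = 15; Σa = 3+1+2+2+4 = 12; disp = 15−12 = 3.

3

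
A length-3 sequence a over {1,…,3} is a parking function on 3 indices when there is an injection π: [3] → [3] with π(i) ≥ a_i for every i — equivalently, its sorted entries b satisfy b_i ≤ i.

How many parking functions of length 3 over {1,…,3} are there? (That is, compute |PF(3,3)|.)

|PF(3,3)| = (4−3)·4^(3−1) = 1×16 = 16 (Konheim–Weiss)
One tuple (1,3,1) → sorted (1,1,3): b_i ≤ i ∀i, a PF.

16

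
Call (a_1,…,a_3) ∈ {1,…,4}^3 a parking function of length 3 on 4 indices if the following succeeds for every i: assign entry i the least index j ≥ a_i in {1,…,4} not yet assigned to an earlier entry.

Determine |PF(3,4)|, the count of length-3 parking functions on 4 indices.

50

|PF| = (5−3)·5^(3−1) = 2×25 = 50 [KW]
Example (3,4,2) → sorted (2,3,4): b_i ≤ 1+i ∀i, a PF.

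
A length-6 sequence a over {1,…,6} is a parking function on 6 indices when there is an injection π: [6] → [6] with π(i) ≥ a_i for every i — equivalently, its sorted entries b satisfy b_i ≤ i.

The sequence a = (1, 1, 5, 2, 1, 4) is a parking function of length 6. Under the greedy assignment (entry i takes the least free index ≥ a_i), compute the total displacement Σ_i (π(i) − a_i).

Σπ = 21 ({1..6} each once); Σa = 1+1+5+2+1+4 = 14; disp = 21−14 = 7.

7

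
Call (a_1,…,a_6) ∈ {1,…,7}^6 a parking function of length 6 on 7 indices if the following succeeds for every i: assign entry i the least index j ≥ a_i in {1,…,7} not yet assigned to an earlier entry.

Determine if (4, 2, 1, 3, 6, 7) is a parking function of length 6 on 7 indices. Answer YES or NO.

YES

Rearranged: b = (1, 2, 3, 4, 6, 7).
  b_1=1 ≤ 2
  b_2=2 ≤ 3
  b_3=3 ≤ 4
  b_4=4 ≤ 5
  b_5=6 ≤ 6
  b_6=7 ≤ 7
All bounds hold ⇒ YES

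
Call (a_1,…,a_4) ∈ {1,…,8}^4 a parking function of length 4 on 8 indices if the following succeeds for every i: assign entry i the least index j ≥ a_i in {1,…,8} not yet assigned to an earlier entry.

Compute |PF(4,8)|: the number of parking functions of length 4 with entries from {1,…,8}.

Count = (8−4+1)·(8+1)^(4−1) = 5 · 729 = 3645 [KW]
E.g. (8,2,2,5) → sorted (2,2,5,8): b_i ≤ 4+i ∀i, a PF.

3645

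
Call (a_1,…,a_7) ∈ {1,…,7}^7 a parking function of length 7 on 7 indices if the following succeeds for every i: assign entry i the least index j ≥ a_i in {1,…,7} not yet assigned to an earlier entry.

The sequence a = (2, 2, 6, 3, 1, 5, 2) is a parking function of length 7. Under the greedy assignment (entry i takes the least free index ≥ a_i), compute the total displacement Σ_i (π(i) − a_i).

Σπ(i) = 1+…+7 = 28; Σa = 2+2+6+3+1+5+2 = 21; disp = 28−21 = 7.

7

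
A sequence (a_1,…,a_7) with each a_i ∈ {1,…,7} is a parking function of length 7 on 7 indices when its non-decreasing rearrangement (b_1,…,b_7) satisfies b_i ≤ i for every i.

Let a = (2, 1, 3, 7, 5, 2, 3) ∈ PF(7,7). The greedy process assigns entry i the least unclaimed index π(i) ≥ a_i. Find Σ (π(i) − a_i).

Σπ = 7·8/2 = 28 (π permutes [7]); Σa = 2+1+3+7+5+2+3 = 23; disp = 28−23 = 5.

5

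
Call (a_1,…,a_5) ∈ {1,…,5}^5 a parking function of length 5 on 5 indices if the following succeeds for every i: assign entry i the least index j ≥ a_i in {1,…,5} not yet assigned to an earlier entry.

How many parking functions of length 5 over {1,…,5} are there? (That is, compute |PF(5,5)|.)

#PF = 1·6^4 = 1×1296 = 1296 (Pollak)
One tuple (3,4,2,1,2) → sorted (1,2,2,3,4): b_i ≤ i ∀i, a PF.

1296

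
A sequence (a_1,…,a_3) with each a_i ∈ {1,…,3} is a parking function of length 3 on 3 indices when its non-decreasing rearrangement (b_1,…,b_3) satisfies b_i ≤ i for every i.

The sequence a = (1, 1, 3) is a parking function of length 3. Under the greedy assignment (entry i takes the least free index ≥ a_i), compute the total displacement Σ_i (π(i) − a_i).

1

Σπ(i) = 1+…+3 = 6; Σa = 1+1+3 = 5; disp = 6−5 = 1.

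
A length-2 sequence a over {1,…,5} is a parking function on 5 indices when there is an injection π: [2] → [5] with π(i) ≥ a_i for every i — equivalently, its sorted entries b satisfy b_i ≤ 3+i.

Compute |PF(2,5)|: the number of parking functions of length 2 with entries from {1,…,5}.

Count = (6−2)·6^(2−1) = 4·6 = 24 [KW]
Check (1,4) → sorted (1,4): b_i ≤ 3+i ∀i, a PF.

24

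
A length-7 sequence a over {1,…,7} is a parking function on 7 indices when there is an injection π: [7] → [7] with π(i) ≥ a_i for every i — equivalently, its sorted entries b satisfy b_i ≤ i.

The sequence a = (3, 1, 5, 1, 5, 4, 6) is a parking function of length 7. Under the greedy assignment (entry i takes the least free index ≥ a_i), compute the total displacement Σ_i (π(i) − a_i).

Σπ = 7·8/2 = 28 (π permutes [7]); Σa = 3+1+5+1+5+4+6 = 25; disp = 28−25 = 3.

3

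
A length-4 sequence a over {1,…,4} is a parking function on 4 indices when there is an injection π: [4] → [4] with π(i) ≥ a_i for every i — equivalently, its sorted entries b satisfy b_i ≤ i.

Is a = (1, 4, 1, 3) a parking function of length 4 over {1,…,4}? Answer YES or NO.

YES

Sorted: b = (1, 1, 3, 4).
  b_1=1 ≤ 1
  b_2=1 ≤ 2
  b_3=3 ≤ 3
  b_4=4 ≤ 4
All bounds hold ⇒ YES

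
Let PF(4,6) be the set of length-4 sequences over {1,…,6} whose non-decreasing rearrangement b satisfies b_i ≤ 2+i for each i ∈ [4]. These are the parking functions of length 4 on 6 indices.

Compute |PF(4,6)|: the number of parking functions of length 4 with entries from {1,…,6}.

1029

|PF| = 3·7^3 = 3·343 = 1029 (Pollak)
E.g. (2,5,5,4) → sorted (2,4,5,5): b_i ≤ 2+i ∀i, a PF.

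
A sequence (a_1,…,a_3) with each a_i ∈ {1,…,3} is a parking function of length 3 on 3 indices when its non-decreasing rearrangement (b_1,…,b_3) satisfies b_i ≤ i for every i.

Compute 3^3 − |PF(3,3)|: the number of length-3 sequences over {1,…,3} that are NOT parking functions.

|PF| = (3−3+1)·(3+1)^(3−1) = 1·16 = 16 [KW]
E.g. (1,3,3) → sorted (1,3,3): b_2=3>2, not a PF.
So 27 − 16 = 11 fail.

11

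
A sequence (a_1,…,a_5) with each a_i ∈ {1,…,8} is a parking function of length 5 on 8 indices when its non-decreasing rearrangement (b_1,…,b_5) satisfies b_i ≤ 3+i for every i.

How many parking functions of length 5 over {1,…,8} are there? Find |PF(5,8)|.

Count = (8+1−5)·(8+1)^{5−1} = 4×6561 = 26244 [KW]
Example (1,1,2,6,3) → sorted (1,1,2,3,6): b_i ≤ 3+i ∀i, a PF.

26244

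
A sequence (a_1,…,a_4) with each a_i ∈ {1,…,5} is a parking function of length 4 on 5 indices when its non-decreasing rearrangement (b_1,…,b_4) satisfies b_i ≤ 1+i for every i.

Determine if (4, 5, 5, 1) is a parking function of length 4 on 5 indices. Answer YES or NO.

Order a: b = (1, 4, 5, 5).
  b_1=1 ≤ 2
  b_2=4 > 3
  fails at i=2 ⇒ NO

NO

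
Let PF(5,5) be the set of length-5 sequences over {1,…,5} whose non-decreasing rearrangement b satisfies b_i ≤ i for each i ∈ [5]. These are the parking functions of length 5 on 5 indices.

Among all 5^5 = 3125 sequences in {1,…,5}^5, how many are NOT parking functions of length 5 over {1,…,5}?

|PF(5,5)| = (6−5)·6^(5−1) = 1·1296 = 1296 [KW]
One tuple (5,5,5,2,1) → sorted (1,2,5,5,5): b_3=5>3, not a PF.
So 3125 − 1296 = 1829 fail.

1829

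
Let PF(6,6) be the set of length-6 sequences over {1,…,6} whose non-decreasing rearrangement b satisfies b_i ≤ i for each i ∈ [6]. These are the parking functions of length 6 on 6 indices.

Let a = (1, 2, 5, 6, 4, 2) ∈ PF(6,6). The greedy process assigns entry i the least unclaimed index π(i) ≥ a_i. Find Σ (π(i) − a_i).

1

Σπ(i) = 1+…+6 = 21; Σa = 1+2+5+6+4+2 = 20; disp = 21−20 = 1.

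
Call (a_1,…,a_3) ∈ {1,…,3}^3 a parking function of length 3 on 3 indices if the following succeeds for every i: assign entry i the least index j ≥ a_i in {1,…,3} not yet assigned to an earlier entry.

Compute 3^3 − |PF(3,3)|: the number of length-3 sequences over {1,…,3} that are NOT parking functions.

|PF| = (3−3+1)·(3+1)^(3−1) = 1 · 16 = 16 (Pollak)
Check (3,3,1) → sorted (1,3,3): b_2=3>2, not a PF.
Total 27; non-PF = 27−16 = 11

11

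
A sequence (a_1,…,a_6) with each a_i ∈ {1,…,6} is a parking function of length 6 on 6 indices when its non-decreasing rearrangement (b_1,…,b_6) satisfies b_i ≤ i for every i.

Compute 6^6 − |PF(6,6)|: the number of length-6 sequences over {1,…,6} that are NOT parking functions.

29849

|PF(6,6)| = (7−6)·7^(6−1) = 1×16807 = 16807 [KW]
E.g. (6,2,6,1,6,5) → sorted (1,2,5,6,6,6): b_3=5>3, not a PF.
6^6 − 16807 = 46656 − 16807 = 29849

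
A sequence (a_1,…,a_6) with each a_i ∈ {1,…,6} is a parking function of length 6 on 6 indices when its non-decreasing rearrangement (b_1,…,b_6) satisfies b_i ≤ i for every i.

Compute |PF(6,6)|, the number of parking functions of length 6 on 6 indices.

16807

|PF(6,6)| = (6−6+1)·(6+1)^(6−1) = 1×16807 = 16807 [KW]
One tuple (6,5,2,2,1,4) → sorted (1,2,2,4,5,6): b_i ≤ i ∀i, a PF.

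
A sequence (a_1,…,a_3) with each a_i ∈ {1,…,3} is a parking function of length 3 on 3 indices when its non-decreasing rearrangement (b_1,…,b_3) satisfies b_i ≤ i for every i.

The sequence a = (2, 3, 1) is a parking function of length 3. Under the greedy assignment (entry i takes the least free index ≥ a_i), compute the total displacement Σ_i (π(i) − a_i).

0

Σπ = 3·4/2 = 6 (π permutes [3]); Σa = 2+3+1 = 6; disp = 6−6 = 0.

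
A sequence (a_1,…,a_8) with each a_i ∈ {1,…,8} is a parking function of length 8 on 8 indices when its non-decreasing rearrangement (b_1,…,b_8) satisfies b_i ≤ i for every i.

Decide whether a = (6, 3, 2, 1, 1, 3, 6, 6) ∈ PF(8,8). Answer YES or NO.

Order a: b = (1, 1, 2, 3, 3, 6, 6, 6).
  b_1=1 ≤ 1
  b_2=1 ≤ 2
  b_3=2 ≤ 3
  b_4=3 ≤ 4
  b_5=3 ≤ 5
  b_6=6 ≤ 6
  b_7=6 ≤ 7
  b_8=6 ≤ 8
All bounds hold ⇒ YES

YES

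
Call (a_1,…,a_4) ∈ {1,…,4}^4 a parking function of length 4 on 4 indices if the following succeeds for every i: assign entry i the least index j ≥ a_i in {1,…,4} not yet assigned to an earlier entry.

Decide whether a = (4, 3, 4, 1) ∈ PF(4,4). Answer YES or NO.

NO

Sorted: b = (1, 3, 4, 4).
  b_1=1 ≤ 1
  b_2=3 > 2
  fails at i=2 ⇒ NO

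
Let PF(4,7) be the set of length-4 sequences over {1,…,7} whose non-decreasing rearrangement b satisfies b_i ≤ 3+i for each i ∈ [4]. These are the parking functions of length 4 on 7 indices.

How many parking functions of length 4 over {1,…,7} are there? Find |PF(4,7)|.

2048

#PF = (7−4+1)·(7+1)^(4−1) = 4·512 = 2048 (Pollak)
Check (3,4,1,7) → sorted (1,3,4,7): b_i ≤ 3+i ∀i, a PF.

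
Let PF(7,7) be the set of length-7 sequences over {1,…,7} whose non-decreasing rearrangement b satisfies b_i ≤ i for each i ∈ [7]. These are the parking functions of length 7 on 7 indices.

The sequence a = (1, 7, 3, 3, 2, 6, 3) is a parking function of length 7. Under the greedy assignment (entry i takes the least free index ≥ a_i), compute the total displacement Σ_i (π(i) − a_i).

Σπ = 28 ({1..7} each once); Σa = 1+7+3+3+2+6+3 = 25; disp = 28−25 = 3.

3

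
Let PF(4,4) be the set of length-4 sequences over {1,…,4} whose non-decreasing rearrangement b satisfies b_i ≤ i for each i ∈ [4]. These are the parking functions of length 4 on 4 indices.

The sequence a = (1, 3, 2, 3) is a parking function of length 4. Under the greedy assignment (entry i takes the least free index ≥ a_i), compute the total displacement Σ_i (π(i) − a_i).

Σπ = 4·5/2 = 10 (π permutes [4]); Σa = 1+3+2+3 = 9; disp = 10−9 = 1.

1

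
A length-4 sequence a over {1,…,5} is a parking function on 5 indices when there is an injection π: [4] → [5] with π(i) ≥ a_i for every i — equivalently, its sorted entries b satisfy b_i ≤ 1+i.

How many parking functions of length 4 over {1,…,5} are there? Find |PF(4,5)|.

|PF| = (5−4+1)·(5+1)^(4−1) = 2 · 216 = 432
E.g. (3,3,2,3) → sorted (2,3,3,3): b_i ≤ 1+i ∀i, a PF.

432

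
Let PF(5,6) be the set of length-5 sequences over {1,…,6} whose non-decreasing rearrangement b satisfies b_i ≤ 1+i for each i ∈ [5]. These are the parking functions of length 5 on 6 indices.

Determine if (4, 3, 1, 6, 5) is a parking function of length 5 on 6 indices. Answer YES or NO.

Rearranged: b = (1, 3, 4, 5, 6).
  b_1=1 ≤ 2
  b_2=3 ≤ 3
  b_3=4 ≤ 4
  b_4=5 ≤ 5
  b_5=6 ≤ 6
All bounds hold ⇒ YES

YES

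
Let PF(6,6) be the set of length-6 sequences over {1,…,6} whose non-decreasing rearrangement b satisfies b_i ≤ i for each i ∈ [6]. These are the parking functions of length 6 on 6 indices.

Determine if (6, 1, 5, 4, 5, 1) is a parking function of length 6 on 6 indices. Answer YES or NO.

NO

Rearranged: b = (1, 1, 4, 5, 5, 6).
  b_1=1 ≤ 1
  b_2=1 ≤ 2
  b_3=4 > 3
  fails at i=3 ⇒ NO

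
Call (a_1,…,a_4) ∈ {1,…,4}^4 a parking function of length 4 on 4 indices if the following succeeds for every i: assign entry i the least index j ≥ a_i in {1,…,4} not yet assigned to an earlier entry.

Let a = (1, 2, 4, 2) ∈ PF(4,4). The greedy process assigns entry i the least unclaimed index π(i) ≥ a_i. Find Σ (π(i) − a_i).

Σπ(i) = 1+…+4 = 10; Σa = 1+2+4+2 = 9; disp = 10−9 = 1.

1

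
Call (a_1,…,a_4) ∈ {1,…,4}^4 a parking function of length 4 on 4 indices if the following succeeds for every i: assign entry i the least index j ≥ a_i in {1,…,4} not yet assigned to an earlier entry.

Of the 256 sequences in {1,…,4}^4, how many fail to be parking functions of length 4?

131

|PF| = (5−4)·5^(4−1) = 1·125 = 125
One tuple (3,1,4,4) → sorted (1,3,4,4): b_2=3>2, not a PF.
So 256 − 125 = 131 fail.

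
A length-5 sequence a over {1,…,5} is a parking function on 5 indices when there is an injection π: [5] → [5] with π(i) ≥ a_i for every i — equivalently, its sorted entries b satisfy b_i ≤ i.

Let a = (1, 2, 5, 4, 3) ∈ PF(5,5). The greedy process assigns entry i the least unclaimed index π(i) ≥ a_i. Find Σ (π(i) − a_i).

0

Σπ = 5·6/2 = 15 (π permutes [5]); Σa = 1+2+5+4+3 = 15; disp = 15−15 = 0.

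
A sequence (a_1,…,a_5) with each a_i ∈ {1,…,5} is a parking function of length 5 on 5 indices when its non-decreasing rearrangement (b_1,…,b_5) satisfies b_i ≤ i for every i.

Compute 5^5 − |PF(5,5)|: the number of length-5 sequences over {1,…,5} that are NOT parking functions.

|PF(5,5)| = (5+1−5)·(5+1)^{5−1} = 1×1296 = 1296
Example (3,4,2,5,4) → sorted (2,3,4,4,5): b_1=2>1, not a PF.
So 3125 − 1296 = 1829 fail.

1829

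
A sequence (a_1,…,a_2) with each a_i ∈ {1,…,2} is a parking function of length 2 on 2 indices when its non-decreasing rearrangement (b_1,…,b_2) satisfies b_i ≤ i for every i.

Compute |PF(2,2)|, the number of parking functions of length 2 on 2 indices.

3

Count = 1·3^1 = 1×3 = 3 (Pollak)
Check (1,2) → sorted (1,2): b_i ≤ i ∀i, a PF.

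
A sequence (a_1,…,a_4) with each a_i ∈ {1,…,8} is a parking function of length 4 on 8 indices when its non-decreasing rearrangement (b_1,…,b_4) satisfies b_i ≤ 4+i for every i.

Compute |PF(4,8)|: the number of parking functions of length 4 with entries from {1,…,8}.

3645

#PF = (9−4)·9^(4−1) = 5·729 = 3645
E.g. (3,6,2,3) → sorted (2,3,3,6): b_i ≤ 4+i ∀i, a PF.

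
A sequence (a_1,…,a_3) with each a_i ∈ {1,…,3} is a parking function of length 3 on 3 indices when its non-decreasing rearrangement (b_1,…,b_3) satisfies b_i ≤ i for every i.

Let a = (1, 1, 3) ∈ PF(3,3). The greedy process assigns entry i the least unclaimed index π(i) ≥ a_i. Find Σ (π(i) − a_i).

1

Σπ(i) = 1+…+3 = 6; Σa = 1+1+3 = 5; disp = 6−5 = 1.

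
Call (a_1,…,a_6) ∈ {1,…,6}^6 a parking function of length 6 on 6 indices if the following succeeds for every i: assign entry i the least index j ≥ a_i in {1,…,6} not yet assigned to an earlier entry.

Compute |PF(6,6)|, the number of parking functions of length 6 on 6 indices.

16807

Count = (6−6+1)·(6+1)^(6−1) = 1 · 16807 = 16807 (Pollak)
E.g. (3,2,1,3,5,5) → sorted (1,2,3,3,5,5): b_i ≤ i ∀i, a PF.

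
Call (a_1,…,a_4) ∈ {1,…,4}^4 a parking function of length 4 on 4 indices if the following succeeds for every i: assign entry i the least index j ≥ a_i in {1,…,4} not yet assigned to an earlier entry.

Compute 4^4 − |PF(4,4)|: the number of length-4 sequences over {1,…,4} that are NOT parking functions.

131

|PF| = (4+1−4)·(4+1)^{4−1} = 1×125 = 125 (Pollak)
Check (4,1,4,3) → sorted (1,3,4,4): b_2=3>2, not a PF.
So 256 − 125 = 131 fail.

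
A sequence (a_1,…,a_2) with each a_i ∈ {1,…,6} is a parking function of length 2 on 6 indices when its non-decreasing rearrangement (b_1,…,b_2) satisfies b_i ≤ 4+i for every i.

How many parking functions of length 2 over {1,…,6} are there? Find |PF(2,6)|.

Count = (6−2+1)·(6+1)^(2−1) = 5 · 7 = 35 (Pollak)
One tuple (2,4) → sorted (2,4): b_i ≤ 4+i ∀i, a PF.

35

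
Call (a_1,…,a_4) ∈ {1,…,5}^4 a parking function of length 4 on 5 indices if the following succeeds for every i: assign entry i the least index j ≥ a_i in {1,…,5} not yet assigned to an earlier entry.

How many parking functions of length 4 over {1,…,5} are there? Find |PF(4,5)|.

432

|PF(4,5)| = (5+1−4)·(5+1)^{4−1} = 2 · 216 = 432 [KW]
Check (4,1,1,4) → sorted (1,1,4,4): b_i ≤ 1+i ∀i, a PF.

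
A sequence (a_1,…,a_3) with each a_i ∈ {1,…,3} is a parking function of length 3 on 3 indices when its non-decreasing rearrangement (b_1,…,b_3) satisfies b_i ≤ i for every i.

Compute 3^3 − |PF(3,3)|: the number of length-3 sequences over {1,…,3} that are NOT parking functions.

11

|PF| = (4−3)·4^(3−1) = 1×16 = 16
Check (3,3,3) → sorted (3,3,3): b_1=3>1, not a PF.
Total 27; non-PF = 27−16 = 11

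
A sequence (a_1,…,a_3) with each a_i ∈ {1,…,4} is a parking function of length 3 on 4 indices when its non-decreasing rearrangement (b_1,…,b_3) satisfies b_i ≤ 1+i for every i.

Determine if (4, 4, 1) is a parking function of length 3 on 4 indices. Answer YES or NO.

Order a: b = (1, 4, 4).
  b_1=1 ≤ 2
  b_2=4 > 3
  fails at i=2 ⇒ NO

NO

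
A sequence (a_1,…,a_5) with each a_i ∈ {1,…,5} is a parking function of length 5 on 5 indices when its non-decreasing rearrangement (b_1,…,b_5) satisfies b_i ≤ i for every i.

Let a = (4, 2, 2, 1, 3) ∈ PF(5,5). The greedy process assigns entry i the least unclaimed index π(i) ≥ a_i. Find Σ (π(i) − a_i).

Σπ = 15 ({1..5} each once); Σa = 4+2+2+1+3 = 12; disp = 15−12 = 3.

3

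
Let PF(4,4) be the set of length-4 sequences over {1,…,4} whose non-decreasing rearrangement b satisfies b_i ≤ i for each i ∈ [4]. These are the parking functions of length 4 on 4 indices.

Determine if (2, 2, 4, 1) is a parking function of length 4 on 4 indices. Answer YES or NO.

Order a: b = (1, 2, 2, 4).
  b_1=1 ≤ 1
  b_2=2 ≤ 2
  b_3=2 ≤ 3
  b_4=4 ≤ 4
All bounds hold ⇒ YES

YES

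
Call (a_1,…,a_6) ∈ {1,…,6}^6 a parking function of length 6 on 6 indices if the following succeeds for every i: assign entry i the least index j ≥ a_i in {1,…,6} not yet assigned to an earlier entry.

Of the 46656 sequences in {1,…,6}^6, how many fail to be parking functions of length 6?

|PF| = 1·7^5 = 1×16807 = 16807 (Pollak)
E.g. (4,4,4,4,1,4) → sorted (1,4,4,4,4,4): b_2=4>2, not a PF.
So 46656 − 16807 = 29849 fail.

29849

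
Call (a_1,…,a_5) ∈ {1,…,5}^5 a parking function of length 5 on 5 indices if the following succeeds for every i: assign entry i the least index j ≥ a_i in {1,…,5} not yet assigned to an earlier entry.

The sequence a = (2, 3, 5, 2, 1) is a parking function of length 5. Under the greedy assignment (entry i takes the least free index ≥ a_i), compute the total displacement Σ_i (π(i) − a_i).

Σπ = 5·6/2 = 15 (π permutes [5]); Σa = 2+3+5+2+1 = 13; disp = 15−13 = 2.

2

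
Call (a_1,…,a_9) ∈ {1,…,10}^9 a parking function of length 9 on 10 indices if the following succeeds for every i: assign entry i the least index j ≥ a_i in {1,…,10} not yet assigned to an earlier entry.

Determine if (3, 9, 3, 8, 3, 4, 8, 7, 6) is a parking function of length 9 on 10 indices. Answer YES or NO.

Order a: b = (3, 3, 3, 4, 6, 7, 8, 8, 9).
  b_1=3 > 2
  fails at i=1 ⇒ NO

NO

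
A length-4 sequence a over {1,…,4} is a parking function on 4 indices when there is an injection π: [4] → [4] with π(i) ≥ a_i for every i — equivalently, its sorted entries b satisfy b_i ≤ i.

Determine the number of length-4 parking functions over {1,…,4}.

#PF = (5−4)·5^(4−1) = 1 · 125 = 125 (Konheim–Weiss)
Check (4,3,1,1) → sorted (1,1,3,4): b_i ≤ i ∀i, a PF.

125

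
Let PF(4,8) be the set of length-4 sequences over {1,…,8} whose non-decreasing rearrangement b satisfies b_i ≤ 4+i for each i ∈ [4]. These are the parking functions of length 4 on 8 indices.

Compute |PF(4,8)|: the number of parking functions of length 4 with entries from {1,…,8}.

|PF(4,8)| = (8+1−4)·(8+1)^{4−1} = 5×729 = 3645 [KW]
E.g. (2,5,6,2) → sorted (2,2,5,6): b_i ≤ 4+i ∀i, a PF.

3645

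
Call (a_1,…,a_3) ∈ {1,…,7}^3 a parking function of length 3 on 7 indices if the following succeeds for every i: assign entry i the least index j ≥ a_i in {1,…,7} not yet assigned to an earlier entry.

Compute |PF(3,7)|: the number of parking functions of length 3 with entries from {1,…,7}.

|PF| = (7+1−3)·(7+1)^{3−1} = 5×64 = 320 (Pollak)
One tuple (4,7,5) → sorted (4,5,7): b_i ≤ 4+i ∀i, a PF.

320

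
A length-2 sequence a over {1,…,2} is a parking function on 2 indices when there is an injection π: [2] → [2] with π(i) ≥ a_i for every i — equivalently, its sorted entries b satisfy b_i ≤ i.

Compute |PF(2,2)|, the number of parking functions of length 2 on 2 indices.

3

|PF| = (3−2)·3^(2−1) = 1·3 = 3 (Konheim–Weiss)
Example (1,2) → sorted (1,2): b_i ≤ i ∀i, a PF.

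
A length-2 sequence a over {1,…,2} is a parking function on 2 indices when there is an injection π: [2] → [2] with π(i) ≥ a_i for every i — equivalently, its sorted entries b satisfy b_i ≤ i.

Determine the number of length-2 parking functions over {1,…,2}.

3

|PF(2,2)| = (3−2)·3^(2−1) = 1×3 = 3 [KW]
One tuple (2,1) → sorted (1,2): b_i ≤ i ∀i, a PF.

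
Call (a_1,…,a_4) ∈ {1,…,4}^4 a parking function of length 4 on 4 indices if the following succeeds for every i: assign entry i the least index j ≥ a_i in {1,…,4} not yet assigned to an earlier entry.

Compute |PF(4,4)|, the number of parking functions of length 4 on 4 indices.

125

|PF(4,4)| = 1·5^3 = 1·125 = 125 [KW]
One tuple (1,2,3,1) → sorted (1,1,2,3): b_i ≤ i ∀i, a PF.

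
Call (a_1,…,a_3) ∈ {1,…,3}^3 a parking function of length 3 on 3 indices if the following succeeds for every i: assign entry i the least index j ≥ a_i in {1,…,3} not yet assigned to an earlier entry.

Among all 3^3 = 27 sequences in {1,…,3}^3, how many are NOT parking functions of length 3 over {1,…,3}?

11

|PF| = (3+1−3)·(3+1)^{3−1} = 1×16 = 16 (Konheim–Weiss)
E.g. (3,3,1) → sorted (1,3,3): b_2=3>2, not a PF.
So 27 − 16 = 11 fail.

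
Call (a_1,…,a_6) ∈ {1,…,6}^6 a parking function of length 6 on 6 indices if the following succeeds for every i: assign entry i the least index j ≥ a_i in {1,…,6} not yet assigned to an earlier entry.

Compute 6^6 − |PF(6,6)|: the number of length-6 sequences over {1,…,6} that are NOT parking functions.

|PF| = (6−6+1)·(6+1)^(6−1) = 1·16807 = 16807
Example (3,4,4,3,4,4) → sorted (3,3,4,4,4,4): b_1=3>1, not a PF.
6^6 − 16807 = 46656 − 16807 = 29849

29849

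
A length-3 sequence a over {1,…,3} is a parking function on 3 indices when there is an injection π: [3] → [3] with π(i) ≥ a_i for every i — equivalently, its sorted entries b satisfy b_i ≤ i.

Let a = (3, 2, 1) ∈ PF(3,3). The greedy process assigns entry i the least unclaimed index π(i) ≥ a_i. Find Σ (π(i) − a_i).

0

Σπ = 6 ({1..3} each once); Σa = 3+2+1 = 6; disp = 6−6 = 0.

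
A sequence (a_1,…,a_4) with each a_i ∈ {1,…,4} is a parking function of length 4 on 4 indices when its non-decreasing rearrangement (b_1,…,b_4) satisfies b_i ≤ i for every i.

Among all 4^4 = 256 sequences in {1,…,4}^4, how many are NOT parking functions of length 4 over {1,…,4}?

|PF| = (5−4)·5^(4−1) = 1 · 125 = 125 (Pollak)
Check (4,3,4,2) → sorted (2,3,4,4): b_1=2>1, not a PF.
So 256 − 125 = 131 fail.

131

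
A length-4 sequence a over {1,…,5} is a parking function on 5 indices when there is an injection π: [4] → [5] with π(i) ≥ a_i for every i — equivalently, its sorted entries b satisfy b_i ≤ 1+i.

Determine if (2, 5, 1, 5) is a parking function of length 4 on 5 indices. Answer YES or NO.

NO

Order a: b = (1, 2, 5, 5).
  b_1=1 ≤ 2
  b_2=2 ≤ 3
  b_3=5 > 4
  fails at i=3 ⇒ NO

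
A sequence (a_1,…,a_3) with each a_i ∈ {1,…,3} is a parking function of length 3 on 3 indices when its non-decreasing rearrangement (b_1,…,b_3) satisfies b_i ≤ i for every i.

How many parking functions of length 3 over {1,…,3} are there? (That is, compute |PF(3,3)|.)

|PF| = (3+1−3)·(3+1)^{3−1} = 1·16 = 16 (Konheim–Weiss)
Example (2,2,1) → sorted (1,2,2): b_i ≤ i ∀i, a PF.

16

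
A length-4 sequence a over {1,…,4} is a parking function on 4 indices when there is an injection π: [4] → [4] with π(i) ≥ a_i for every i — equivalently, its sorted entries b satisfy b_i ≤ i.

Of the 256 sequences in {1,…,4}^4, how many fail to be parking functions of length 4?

|PF(4,4)| = 1·5^3 = 1×125 = 125 (Pollak)
One tuple (4,3,3,1) → sorted (1,3,3,4): b_2=3>2, not a PF.
4^4 − 125 = 256 − 125 = 131

131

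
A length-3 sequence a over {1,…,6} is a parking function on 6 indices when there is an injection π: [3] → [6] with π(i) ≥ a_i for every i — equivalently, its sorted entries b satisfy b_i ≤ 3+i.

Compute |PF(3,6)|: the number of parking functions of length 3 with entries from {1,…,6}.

196

|PF(3,6)| = (7−3)·7^(3−1) = 4 · 49 = 196 (Konheim–Weiss)
One tuple (6,3,4) → sorted (3,4,6): b_i ≤ 3+i ∀i, a PF.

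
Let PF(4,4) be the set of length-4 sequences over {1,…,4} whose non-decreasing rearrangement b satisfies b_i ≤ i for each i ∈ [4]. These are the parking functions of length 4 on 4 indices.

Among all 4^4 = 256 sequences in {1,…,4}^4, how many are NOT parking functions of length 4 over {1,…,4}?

131

|PF| = (4+1−4)·(4+1)^{4−1} = 1·125 = 125
Check (3,4,3,3) → sorted (3,3,3,4): b_1=3>1, not a PF.
Total 256; non-PF = 256−125 = 131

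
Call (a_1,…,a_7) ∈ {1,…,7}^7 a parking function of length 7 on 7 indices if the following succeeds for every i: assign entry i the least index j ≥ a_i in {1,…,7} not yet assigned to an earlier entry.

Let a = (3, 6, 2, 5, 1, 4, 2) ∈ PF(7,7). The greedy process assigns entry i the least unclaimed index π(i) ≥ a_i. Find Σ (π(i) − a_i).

5

Σπ = 7·8/2 = 28 (π permutes [7]); Σa = 3+6+2+5+1+4+2 = 23; disp = 28−23 = 5.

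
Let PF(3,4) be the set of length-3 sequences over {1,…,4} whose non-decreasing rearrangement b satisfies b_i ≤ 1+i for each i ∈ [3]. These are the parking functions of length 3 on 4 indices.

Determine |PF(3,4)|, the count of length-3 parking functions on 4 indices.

#PF = (4−3+1)·(4+1)^(3−1) = 2 · 25 = 50 (Konheim–Weiss)
Check (2,3,1) → sorted (1,2,3): b_i ≤ 1+i ∀i, a PF.

50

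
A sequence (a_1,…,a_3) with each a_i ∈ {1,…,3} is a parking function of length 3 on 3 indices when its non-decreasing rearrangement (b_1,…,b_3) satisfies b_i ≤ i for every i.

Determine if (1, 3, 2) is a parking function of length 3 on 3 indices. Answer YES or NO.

Rearranged: b = (1, 2, 3).
  b_1=1 ≤ 1
  b_2=2 ≤ 2
  b_3=3 ≤ 3
All bounds hold ⇒ YES

YES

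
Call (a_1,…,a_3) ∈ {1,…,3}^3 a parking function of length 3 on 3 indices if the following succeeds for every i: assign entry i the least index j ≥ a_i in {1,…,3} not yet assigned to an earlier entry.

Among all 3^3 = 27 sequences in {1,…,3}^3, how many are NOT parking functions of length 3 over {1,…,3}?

11

|PF(3,3)| = (3−3+1)·(3+1)^(3−1) = 1·16 = 16 (Pollak)
Check (3,3,2) → sorted (2,3,3): b_1=2>1, not a PF.
So 27 − 16 = 11 fail.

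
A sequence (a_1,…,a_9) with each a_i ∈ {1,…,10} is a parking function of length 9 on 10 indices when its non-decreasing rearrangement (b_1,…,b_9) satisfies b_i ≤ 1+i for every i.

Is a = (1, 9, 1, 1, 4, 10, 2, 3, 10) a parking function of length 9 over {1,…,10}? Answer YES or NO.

Rearranged: b = (1, 1, 1, 2, 3, 4, 9, 10, 10).
  b_1=1 ≤ 2
  b_2=1 ≤ 3
  b_3=1 ≤ 4
  b_4=2 ≤ 5
  b_5=3 ≤ 6
  b_6=4 ≤ 7
  b_7=9 > 8
  fails at i=7 ⇒ NO

NO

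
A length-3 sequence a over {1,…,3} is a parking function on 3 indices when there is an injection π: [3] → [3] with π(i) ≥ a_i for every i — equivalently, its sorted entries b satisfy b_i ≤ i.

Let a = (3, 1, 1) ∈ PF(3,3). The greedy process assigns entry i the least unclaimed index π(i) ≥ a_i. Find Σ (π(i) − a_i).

Σπ = 6 ({1..3} each once); Σa = 3+1+1 = 5; disp = 6−5 = 1.

1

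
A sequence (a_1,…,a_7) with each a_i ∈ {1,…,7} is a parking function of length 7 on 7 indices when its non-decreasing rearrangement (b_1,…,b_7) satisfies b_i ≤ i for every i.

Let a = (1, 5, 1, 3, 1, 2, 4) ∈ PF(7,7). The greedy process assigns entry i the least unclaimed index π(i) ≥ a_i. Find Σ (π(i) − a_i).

Σπ(i) = 1+…+7 = 28; Σa = 1+5+1+3+1+2+4 = 17; disp = 28−17 = 11.

11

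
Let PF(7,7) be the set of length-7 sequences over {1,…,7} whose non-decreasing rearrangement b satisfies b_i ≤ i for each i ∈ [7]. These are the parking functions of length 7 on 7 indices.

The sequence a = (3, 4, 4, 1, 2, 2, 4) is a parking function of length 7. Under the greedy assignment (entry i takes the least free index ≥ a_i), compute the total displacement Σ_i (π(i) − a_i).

Σπ(i) = 1+…+7 = 28; Σa = 3+4+4+1+2+2+4 = 20; disp = 28−20 = 8.

8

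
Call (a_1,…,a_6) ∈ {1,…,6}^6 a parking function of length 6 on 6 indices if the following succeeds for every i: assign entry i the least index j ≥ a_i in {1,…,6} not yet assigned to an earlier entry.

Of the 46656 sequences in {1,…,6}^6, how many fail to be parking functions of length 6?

Count = (6+1−6)·(6+1)^{6−1} = 1 · 16807 = 16807 (Pollak)
Example (4,5,5,5,6,5) → sorted (4,5,5,5,5,6): b_1=4>1, not a PF.
So 46656 − 16807 = 29849 fail.

29849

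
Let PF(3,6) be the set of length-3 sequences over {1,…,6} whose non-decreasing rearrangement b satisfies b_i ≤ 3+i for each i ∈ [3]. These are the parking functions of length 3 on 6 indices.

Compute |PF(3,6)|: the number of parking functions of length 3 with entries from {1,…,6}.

#PF = (6−3+1)·(6+1)^(3−1) = 4 · 49 = 196 (Konheim–Weiss)
Check (2,5,2) → sorted (2,2,5): b_i ≤ 3+i ∀i, a PF.

196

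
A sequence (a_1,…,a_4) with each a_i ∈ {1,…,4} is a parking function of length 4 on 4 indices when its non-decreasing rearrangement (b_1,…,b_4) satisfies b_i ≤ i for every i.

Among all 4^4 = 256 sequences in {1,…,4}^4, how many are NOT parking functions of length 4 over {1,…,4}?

131

|PF(4,4)| = 1·5^3 = 1 · 125 = 125 (Pollak)
E.g. (4,3,4,4) → sorted (3,4,4,4): b_1=3>1, not a PF.
So 256 − 125 = 131 fail.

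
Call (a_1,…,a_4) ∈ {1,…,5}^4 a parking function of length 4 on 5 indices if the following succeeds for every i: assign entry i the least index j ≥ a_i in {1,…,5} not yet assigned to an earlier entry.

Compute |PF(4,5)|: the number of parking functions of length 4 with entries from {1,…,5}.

432

Count = (5+1−4)·(5+1)^{4−1} = 2×216 = 432 (Konheim–Weiss)
E.g. (5,3,1,3) → sorted (1,3,3,5): b_i ≤ 1+i ∀i, a PF.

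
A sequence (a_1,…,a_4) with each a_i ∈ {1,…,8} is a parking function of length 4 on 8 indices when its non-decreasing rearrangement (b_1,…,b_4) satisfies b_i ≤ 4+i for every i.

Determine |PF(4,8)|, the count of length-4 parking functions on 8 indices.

Count = (9−4)·9^(4−1) = 5×729 = 3645
E.g. (3,8,7,6) → sorted (3,6,7,8): b_i ≤ 4+i ∀i, a PF.

3645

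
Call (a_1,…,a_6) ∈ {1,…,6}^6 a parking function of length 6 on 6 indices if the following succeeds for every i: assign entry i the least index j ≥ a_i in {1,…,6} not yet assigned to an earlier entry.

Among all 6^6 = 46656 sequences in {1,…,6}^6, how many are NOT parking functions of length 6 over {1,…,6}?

29849

Count = (7−6)·7^(6−1) = 1·16807 = 16807 (Konheim–Weiss)
Example (3,5,6,4,4,2) → sorted (2,3,4,4,5,6): b_1=2>1, not a PF.
Total 46656; non-PF = 46656−16807 = 29849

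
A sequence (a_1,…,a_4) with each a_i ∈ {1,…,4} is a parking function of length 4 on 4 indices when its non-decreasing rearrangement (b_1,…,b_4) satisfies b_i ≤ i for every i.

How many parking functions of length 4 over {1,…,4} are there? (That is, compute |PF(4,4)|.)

|PF(4,4)| = (4+1−4)·(4+1)^{4−1} = 1×125 = 125 (Pollak)
One tuple (4,1,2,3) → sorted (1,2,3,4): b_i ≤ i ∀i, a PF.

125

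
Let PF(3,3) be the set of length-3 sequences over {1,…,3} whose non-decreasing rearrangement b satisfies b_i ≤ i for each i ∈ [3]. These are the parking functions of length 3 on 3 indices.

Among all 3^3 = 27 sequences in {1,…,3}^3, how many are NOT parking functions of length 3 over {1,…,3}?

Count = (3+1−3)·(3+1)^{3−1} = 1×16 = 16
Example (3,1,3) → sorted (1,3,3): b_2=3>2, not a PF.
So 27 − 16 = 11 fail.

11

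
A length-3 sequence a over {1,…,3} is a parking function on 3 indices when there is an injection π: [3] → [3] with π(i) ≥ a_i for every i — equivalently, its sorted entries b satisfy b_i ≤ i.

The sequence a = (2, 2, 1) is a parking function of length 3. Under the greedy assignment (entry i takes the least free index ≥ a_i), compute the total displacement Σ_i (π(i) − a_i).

Σπ = 6 ({1..3} each once); Σa = 2+2+1 = 5; disp = 6−5 = 1.

1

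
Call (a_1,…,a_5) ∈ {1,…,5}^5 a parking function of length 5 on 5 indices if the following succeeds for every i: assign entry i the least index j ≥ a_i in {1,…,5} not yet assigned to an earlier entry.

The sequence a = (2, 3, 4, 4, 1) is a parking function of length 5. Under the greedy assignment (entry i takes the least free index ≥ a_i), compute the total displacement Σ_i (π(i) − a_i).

1

Σπ = 15 ({1..5} each once); Σa = 2+3+4+4+1 = 14; disp = 15−14 = 1.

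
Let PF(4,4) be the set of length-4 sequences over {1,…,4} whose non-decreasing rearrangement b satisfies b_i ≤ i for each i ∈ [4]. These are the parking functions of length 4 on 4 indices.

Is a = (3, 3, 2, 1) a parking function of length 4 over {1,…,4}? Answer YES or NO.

YES

Rearranged: b = (1, 2, 3, 3).
  b_1=1 ≤ 1
  b_2=2 ≤ 2
  b_3=3 ≤ 3
  b_4=3 ≤ 4
All bounds hold ⇒ YES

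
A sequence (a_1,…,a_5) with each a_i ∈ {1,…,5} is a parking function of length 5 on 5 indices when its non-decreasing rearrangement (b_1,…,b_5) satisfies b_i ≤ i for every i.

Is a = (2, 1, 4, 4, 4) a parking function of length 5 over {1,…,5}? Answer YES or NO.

NO

Sorted: b = (1, 2, 4, 4, 4).
  b_1=1 ≤ 1
  b_2=2 ≤ 2
  b_3=4 > 3
  fails at i=3 ⇒ NO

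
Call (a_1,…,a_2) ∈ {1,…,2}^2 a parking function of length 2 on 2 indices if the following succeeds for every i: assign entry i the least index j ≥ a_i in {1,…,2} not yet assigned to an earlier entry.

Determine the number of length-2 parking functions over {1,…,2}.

3

|PF| = (3−2)·3^(2−1) = 1·3 = 3 [KW]
Check (1,2) → sorted (1,2): b_i ≤ i ∀i, a PF.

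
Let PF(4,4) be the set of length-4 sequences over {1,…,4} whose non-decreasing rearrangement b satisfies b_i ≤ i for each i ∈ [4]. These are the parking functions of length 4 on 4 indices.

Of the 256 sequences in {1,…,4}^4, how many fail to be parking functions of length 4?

131

|PF(4,4)| = (4−4+1)·(4+1)^(4−1) = 1×125 = 125 (Pollak)
One tuple (3,4,2,4) → sorted (2,3,4,4): b_1=2>1, not a PF.
4^4 − 125 = 256 − 125 = 131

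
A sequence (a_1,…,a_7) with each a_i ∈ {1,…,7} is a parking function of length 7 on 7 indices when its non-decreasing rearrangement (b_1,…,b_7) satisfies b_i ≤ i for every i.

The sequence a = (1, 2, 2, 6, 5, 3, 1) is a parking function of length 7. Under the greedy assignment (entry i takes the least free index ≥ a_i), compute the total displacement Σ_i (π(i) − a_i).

8

Σπ = 7·8/2 = 28 (π permutes [7]); Σa = 1+2+2+6+5+3+1 = 20; disp = 28−20 = 8.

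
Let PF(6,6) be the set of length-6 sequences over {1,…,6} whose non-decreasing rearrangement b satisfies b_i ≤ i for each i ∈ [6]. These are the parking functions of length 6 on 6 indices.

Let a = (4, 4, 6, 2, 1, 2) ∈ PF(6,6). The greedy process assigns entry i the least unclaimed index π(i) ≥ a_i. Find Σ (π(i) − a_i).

Σπ(i) = 1+…+6 = 21; Σa = 4+4+6+2+1+2 = 19; disp = 21−19 = 2.

2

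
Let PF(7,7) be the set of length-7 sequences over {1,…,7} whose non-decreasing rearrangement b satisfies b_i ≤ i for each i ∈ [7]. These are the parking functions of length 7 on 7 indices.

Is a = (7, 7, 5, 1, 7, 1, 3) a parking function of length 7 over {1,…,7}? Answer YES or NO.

NO

Sorted: b = (1, 1, 3, 5, 7, 7, 7).
  b_1=1 ≤ 1
  b_2=1 ≤ 2
  b_3=3 ≤ 3
  b_4=5 > 4
  fails at i=4 ⇒ NO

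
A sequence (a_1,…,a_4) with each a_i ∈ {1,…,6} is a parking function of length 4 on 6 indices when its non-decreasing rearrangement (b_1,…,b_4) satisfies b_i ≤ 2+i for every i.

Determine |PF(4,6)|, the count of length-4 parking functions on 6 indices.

1029

|PF| = 3·7^3 = 3·343 = 1029 [KW]
Example (3,4,4,5) → sorted (3,4,4,5): b_i ≤ 2+i ∀i, a PF.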